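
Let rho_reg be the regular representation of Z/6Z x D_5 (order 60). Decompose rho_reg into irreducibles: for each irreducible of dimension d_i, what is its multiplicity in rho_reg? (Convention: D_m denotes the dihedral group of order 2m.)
Each irreducible V_i of dimension d_i appears with multiplicity d_i, i.e. rho_reg = (direct sum over all irreducibles V_i) d_i V_i. The irreducible dimensions for Z/6Z x D_5 are 1, 1, 1, 1, 1, 1, 1, 1, 1, 1, 1, 1, 2, 2, 2, 2, 2, 2, 2, 2, 2, 2, 2, 2: 12 irreducibles of dimension 1, each with multiplicity 1; 12 irreducibles of dimension 2, each with multiplicity 2. Total dimension 12*1*1 + 12*2*2 = 60 = |G|.

General theorem: in the regular representation of a finite group G, each irreducible appears with multiplicity equal to its dimension. Check: dim(rho_reg) = sum d_i^2 = 1 + 1 + 1 + 1 + 1 + 1 + 1 + 1 + 1 + 1 + 1 + 1 + 4 + 4 + 4 + 4 + 4 + 4 + 4 + 4 + 4 + 4 + 4 + 4 = 60 = |G|.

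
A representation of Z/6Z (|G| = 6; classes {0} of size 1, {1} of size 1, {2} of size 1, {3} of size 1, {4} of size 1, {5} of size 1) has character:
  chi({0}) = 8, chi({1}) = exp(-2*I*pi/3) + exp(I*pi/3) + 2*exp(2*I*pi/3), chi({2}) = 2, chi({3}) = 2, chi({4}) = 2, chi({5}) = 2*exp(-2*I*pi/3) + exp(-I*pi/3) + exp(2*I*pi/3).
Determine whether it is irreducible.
Not irreducible (reducible): <chi, chi> = 14 > 1.

Derivation: <chi, chi> = (1/|G|) sum_C |C| * |chi(C)|^2 = (1/6)[1*|8|^2 + 1*|exp(-2*I*pi/3) + exp(I*pi/3) + 2*exp(2*I*pi/3)|^2 + 1*|2|^2 + 1*|2|^2 + 1*|2|^2 + 1*|2*exp(-2*I*pi/3) + exp(-I*pi/3) + exp(2*I*pi/3)|^2]
  = (1/6)[(64) + (4) + (4) + (4) + (4) + (4)] = 84/6 = 14.
(Exp terms are combined using exp(i*s)*conj(exp(i*t)) = exp(i*(s-t)), and sums of them are collapsed using the identity that for every m > 1 the m distinct m-th roots of unity sum to 0, e.g. 1 + exp(2*I*pi/3) + exp(-2*I*pi/3) = 0.)
A character is irreducible iff <chi, chi> = 1, so this representation is reducible.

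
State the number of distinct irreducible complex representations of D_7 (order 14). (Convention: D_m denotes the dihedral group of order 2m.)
5

The number of irreducible complex representations of a finite group equals its number of conjugacy classes. D_7 has 5 conjugacy classes ((n+3)/2 for n odd), so D_7 (order 14) has exactly 5 irreducible complex representations.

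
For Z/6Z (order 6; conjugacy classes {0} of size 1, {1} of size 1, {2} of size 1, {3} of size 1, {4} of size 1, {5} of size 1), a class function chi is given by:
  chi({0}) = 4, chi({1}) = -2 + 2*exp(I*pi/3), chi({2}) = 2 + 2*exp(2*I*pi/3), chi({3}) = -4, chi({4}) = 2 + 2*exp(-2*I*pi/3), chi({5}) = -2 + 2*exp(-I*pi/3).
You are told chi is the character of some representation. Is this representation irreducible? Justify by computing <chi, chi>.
Not irreducible (reducible): <chi, chi> = 8 > 1.

<chi, chi> = (1/|G|) sum_C |C| * |chi(C)|^2 = (1/6)[1*|4|^2 + 1*|-2 + 2*exp(I*pi/3)|^2 + 1*|2 + 2*exp(2*I*pi/3)|^2 + 1*|-4|^2 + 1*|2 + 2*exp(-2*I*pi/3)|^2 + 1*|-2 + 2*exp(-I*pi/3)|^2]
  = (1/6)[(16) + (4) + (4) + (16) + (4) + (4)] = 48/6 = 8.
(Exp terms are combined using exp(i*s)*conj(exp(i*t)) = exp(i*(s-t)), and sums of them are collapsed using the identity that for every m > 1 the m distinct m-th roots of unity sum to 0, e.g. 1 + exp(2*I*pi/3) + exp(-2*I*pi/3) = 0.)
A character is irreducible iff <chi, chi> = 1, so this representation is reducible.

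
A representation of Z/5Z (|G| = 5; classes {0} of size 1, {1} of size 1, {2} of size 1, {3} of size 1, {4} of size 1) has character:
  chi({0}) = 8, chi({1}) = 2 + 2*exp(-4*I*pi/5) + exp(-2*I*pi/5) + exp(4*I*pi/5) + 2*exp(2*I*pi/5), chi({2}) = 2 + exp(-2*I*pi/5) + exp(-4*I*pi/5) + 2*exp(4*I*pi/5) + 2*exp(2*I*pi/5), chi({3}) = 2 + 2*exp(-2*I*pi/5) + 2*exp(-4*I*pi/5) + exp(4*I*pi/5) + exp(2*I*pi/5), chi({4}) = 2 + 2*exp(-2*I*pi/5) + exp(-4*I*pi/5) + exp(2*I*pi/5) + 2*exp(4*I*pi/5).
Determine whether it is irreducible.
Not irreducible (reducible): <chi, chi> = 14 > 1.

Details: <chi, chi> = (1/|G|) sum_C |C| * |chi(C)|^2 = (1/5)[1*|8|^2 + 1*|2 + 2*exp(-4*I*pi/5) + exp(-2*I*pi/5) + exp(4*I*pi/5) + 2*exp(2*I*pi/5)|^2 + 1*|2 + exp(-2*I*pi/5) + exp(-4*I*pi/5) + 2*exp(4*I*pi/5) + 2*exp(2*I*pi/5)|^2 + 1*|2 + 2*exp(-2*I*pi/5) + 2*exp(-4*I*pi/5) + exp(4*I*pi/5) + exp(2*I*pi/5)|^2 + 1*|2 + 2*exp(-2*I*pi/5) + exp(-4*I*pi/5) + exp(2*I*pi/5) + 2*exp(4*I*pi/5)|^2]
  = (1/5)[(64) + (14 + 12*exp(-2*I*pi/5) + 13*exp(-4*I*pi/5) + 13*exp(4*I*pi/5) + 12*exp(2*I*pi/5)) + (14 + 13*exp(-2*I*pi/5) + 12*exp(-4*I*pi/5) + 12*exp(4*I*pi/5) + 13*exp(2*I*pi/5)) + (14 + 13*exp(-2*I*pi/5) + 12*exp(-4*I*pi/5) + 12*exp(4*I*pi/5) + 13*exp(2*I*pi/5)) + (14 + 12*exp(-2*I*pi/5) + 13*exp(-4*I*pi/5) + 13*exp(4*I*pi/5) + 12*exp(2*I*pi/5))] = 70/5 = 14.
(Exp terms are combined using exp(i*s)*conj(exp(i*t)) = exp(i*(s-t)), and sums of them are collapsed using the identity that for every m > 1 the m distinct m-th roots of unity sum to 0, e.g. 1 + exp(2*I*pi/3) + exp(-2*I*pi/3) = 0.)
A character is irreducible iff <chi, chi> = 1, so this representation is reducible.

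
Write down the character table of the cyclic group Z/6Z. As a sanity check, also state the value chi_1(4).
Character table of Z/6Z (irreps indexed chi_0,...,chi_5 with chi_k(m) = zeta_6^(k*m), zeta_6 = exp(2*pi*i/6)):
  irrep \ class  {0} (size 1)  {1} (size 1)    {2} (size 1)    {3} (size 1)  {4} (size 1)    {5} (size 1)  
  chi_0          1             1               1               1             1               1             
  chi_1          1             exp(I*pi/3)     exp(2*I*pi/3)   -1            exp(-2*I*pi/3)  exp(-I*pi/3)  
  chi_2          1             exp(2*I*pi/3)   exp(-2*I*pi/3)  1             exp(2*I*pi/3)   exp(-2*I*pi/3)
  chi_3          1             -1              1               -1            1               -1            
  chi_4          1             exp(-2*I*pi/3)  exp(2*I*pi/3)   1             exp(-2*I*pi/3)  exp(2*I*pi/3) 
  chi_5          1             exp(-I*pi/3)    exp(-2*I*pi/3)  -1            exp(2*I*pi/3)   exp(I*pi/3)   

Spot check: chi_1(4) = zeta_6^(1*4) = zeta_6^4 = exp(-2*I*pi/3).

Explanation: Z/6Z is abelian, so all 6 irreducible complex representations are 1-dimensional. They are given by chi_k(m) = zeta_6^(k*m) for k = 0,...,5. Row orthogonality: sum_m chi_k(m) conj(chi_l(m)) = 6 * [k = l].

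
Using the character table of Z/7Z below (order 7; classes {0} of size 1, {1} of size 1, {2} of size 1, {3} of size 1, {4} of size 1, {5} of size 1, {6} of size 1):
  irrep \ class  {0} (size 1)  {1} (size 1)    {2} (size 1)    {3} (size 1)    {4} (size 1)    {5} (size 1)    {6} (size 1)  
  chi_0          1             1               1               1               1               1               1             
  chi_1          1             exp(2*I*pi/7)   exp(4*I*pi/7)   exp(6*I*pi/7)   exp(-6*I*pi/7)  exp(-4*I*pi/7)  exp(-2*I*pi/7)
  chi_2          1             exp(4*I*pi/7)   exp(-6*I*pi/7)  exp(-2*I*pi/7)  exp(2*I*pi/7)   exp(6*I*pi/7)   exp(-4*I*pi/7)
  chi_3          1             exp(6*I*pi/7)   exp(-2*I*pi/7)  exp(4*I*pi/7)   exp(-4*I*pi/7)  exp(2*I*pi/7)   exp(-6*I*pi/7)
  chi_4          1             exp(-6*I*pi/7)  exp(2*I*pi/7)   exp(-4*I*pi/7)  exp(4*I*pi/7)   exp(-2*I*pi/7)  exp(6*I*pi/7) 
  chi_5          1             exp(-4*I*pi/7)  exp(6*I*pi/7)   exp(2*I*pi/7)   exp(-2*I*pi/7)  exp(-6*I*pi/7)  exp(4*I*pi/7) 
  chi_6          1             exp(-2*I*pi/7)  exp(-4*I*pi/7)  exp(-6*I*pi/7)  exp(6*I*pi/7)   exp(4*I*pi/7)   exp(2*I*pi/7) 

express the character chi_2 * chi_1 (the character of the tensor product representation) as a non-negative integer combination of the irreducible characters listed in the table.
chi_2 tensor chi_1 = chi_3 (all other irreducibles have multiplicity 0).

Solution. The character of a tensor product is the pointwise product (chi_2 * chi_1)(C) = chi_2(C) * chi_1(C):
  {0}: (1)*(1), {1}: (exp(4*I*pi/7))*(exp(2*I*pi/7)), {2}: (exp(-6*I*pi/7))*(exp(4*I*pi/7)), {3}: (exp(-2*I*pi/7))*(exp(6*I*pi/7)), {4}: (exp(2*I*pi/7))*(exp(-6*I*pi/7)), {5}: (exp(6*I*pi/7))*(exp(-4*I*pi/7)), {6}: (exp(-4*I*pi/7))*(exp(-2*I*pi/7))
so (chi_2 * chi_1) takes values
  {0} -> 1, {1} -> exp(6*I*pi/7), {2} -> exp(-2*I*pi/7), {3} -> exp(4*I*pi/7), {4} -> exp(-4*I*pi/7), {5} -> exp(2*I*pi/7), {6} -> exp(-6*I*pi/7).
Now take the inner product of this character with each irreducible chi from the table, <chi_2*chi_1, chi> = (1/7) sum_C |C| (chi_2*chi_1)(C) conj(chi(C)):
  <chi_2*chi_1, chi_0> = (1/7)[1*(1)*conj(1) + 1*(exp(6*I*pi/7))*conj(1) + 1*(exp(-2*I*pi/7))*conj(1) + 1*(exp(4*I*pi/7))*conj(1) + 1*(exp(-4*I*pi/7))*conj(1) + 1*(exp(2*I*pi/7))*conj(1) + 1*(exp(-6*I*pi/7))*conj(1)]
      = (1/7)[(1) + (exp(6*I*pi/7)) + (exp(-2*I*pi/7)) + (exp(4*I*pi/7)) + (exp(-4*I*pi/7)) + (exp(2*I*pi/7)) + (exp(-6*I*pi/7))] = 0/7 = 0
  <chi_2*chi_1, chi_1> = (1/7)[1*(1)*conj(1) + 1*(exp(6*I*pi/7))*conj(exp(2*I*pi/7)) + 1*(exp(-2*I*pi/7))*conj(exp(4*I*pi/7)) + 1*(exp(4*I*pi/7))*conj(exp(6*I*pi/7)) + 1*(exp(-4*I*pi/7))*conj(exp(-6*I*pi/7)) + 1*(exp(2*I*pi/7))*conj(exp(-4*I*pi/7)) + 1*(exp(-6*I*pi/7))*conj(exp(-2*I*pi/7))]
      = (1/7)[(1) + (exp(4*I*pi/7)) + (exp(-6*I*pi/7)) + (exp(-2*I*pi/7)) + (exp(2*I*pi/7)) + (exp(6*I*pi/7)) + (exp(-4*I*pi/7))] = 0/7 = 0
  <chi_2*chi_1, chi_2> = (1/7)[1*(1)*conj(1) + 1*(exp(6*I*pi/7))*conj(exp(4*I*pi/7)) + 1*(exp(-2*I*pi/7))*conj(exp(-6*I*pi/7)) + 1*(exp(4*I*pi/7))*conj(exp(-2*I*pi/7)) + 1*(exp(-4*I*pi/7))*conj(exp(2*I*pi/7)) + 1*(exp(2*I*pi/7))*conj(exp(6*I*pi/7)) + 1*(exp(-6*I*pi/7))*conj(exp(-4*I*pi/7))]
      = (1/7)[(1) + (exp(2*I*pi/7)) + (exp(4*I*pi/7)) + (exp(6*I*pi/7)) + (exp(-6*I*pi/7)) + (exp(-4*I*pi/7)) + (exp(-2*I*pi/7))] = 0/7 = 0
  <chi_2*chi_1, chi_3> = (1/7)[1*(1)*conj(1) + 1*(exp(6*I*pi/7))*conj(exp(6*I*pi/7)) + 1*(exp(-2*I*pi/7))*conj(exp(-2*I*pi/7)) + 1*(exp(4*I*pi/7))*conj(exp(4*I*pi/7)) + 1*(exp(-4*I*pi/7))*conj(exp(-4*I*pi/7)) + 1*(exp(2*I*pi/7))*conj(exp(2*I*pi/7)) + 1*(exp(-6*I*pi/7))*conj(exp(-6*I*pi/7))]
      = (1/7)[(1) + (1) + (1) + (1) + (1) + (1) + (1)] = 7/7 = 1
  <chi_2*chi_1, chi_4> = (1/7)[1*(1)*conj(1) + 1*(exp(6*I*pi/7))*conj(exp(-6*I*pi/7)) + 1*(exp(-2*I*pi/7))*conj(exp(2*I*pi/7)) + 1*(exp(4*I*pi/7))*conj(exp(-4*I*pi/7)) + 1*(exp(-4*I*pi/7))*conj(exp(4*I*pi/7)) + 1*(exp(2*I*pi/7))*conj(exp(-2*I*pi/7)) + 1*(exp(-6*I*pi/7))*conj(exp(6*I*pi/7))]
      = (1/7)[(1) + (exp(-2*I*pi/7)) + (exp(-4*I*pi/7)) + (exp(-6*I*pi/7)) + (exp(6*I*pi/7)) + (exp(4*I*pi/7)) + (exp(2*I*pi/7))] = 0/7 = 0
  <chi_2*chi_1, chi_5> = (1/7)[1*(1)*conj(1) + 1*(exp(6*I*pi/7))*conj(exp(-4*I*pi/7)) + 1*(exp(-2*I*pi/7))*conj(exp(6*I*pi/7)) + 1*(exp(4*I*pi/7))*conj(exp(2*I*pi/7)) + 1*(exp(-4*I*pi/7))*conj(exp(-2*I*pi/7)) + 1*(exp(2*I*pi/7))*conj(exp(-6*I*pi/7)) + 1*(exp(-6*I*pi/7))*conj(exp(4*I*pi/7))]
      = (1/7)[(1) + (exp(-4*I*pi/7)) + (exp(6*I*pi/7)) + (exp(2*I*pi/7)) + (exp(-2*I*pi/7)) + (exp(-6*I*pi/7)) + (exp(4*I*pi/7))] = 0/7 = 0
  <chi_2*chi_1, chi_6> = (1/7)[1*(1)*conj(1) + 1*(exp(6*I*pi/7))*conj(exp(-2*I*pi/7)) + 1*(exp(-2*I*pi/7))*conj(exp(-4*I*pi/7)) + 1*(exp(4*I*pi/7))*conj(exp(-6*I*pi/7)) + 1*(exp(-4*I*pi/7))*conj(exp(6*I*pi/7)) + 1*(exp(2*I*pi/7))*conj(exp(4*I*pi/7)) + 1*(exp(-6*I*pi/7))*conj(exp(2*I*pi/7))]
      = (1/7)[(1) + (exp(-6*I*pi/7)) + (exp(2*I*pi/7)) + (exp(-4*I*pi/7)) + (exp(4*I*pi/7)) + (exp(-2*I*pi/7)) + (exp(6*I*pi/7))] = 0/7 = 0
(Exp terms are combined using exp(i*s)*conj(exp(i*t)) = exp(i*(s-t)), and sums of them are collapsed using the identity that for every m > 1 the m distinct m-th roots of unity sum to 0, e.g. 1 + exp(2*I*pi/3) + exp(-2*I*pi/3) = 0.)
Hence the multiplicities are chi_3: 1. Dimension check: dim(chi_2)*dim(chi_1) = 1*1 = 1 and sum (mult * dim) = 1*1 = 1.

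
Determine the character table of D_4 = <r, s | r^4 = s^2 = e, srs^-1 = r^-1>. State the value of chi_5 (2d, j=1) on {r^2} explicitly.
Conjugacy classes: {e} of size 1, {r^2} of size 1, {r^1, r^3} of size 2, {s, sr^2, ...} of size 2, {sr, sr^3, ...} of size 2.
Character table:
  irrep \ class              {e} (size 1)  {r^2} (size 1)  {r^1, r^3} (size 2)  {s, sr^2, ...} (size 2)  {sr, sr^3, ...} (size 2)
  chi_1 (triv)               1             1               1                    1                        1                       
  chi_2 (sign: r->1, s->-1)  1             1               1                    -1                       -1                      
  chi_3 (r->-1, s->1)        1             1               -1                   1                        -1                      
  chi_4 (r->-1, s->-1)       1             1               -1                   -1                       1                       
  chi_5 (2d, j=1)            2             -2              0                    0                        0                       

Spot check: chi_5 (2d, j=1) on {r^2} = -2.

Details: D_4 has order 2*4 = 8 with 5 conjugacy classes, hence 5 irreducibles. Sum of squared dims 1 + 1 + 1 + 1 + 4 = 8 = |G|. Linear characters come from the abelianisation; the 2-dimensional irreps have character r^k -> 2*cos(2*pi*j*k/4), reflections -> 0.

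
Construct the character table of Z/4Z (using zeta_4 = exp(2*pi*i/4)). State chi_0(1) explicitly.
Character table of Z/4Z (irreps indexed chi_0,...,chi_3 with chi_k(m) = zeta_4^(k*m), zeta_4 = exp(2*pi*i/4)):
  irrep \ class  {0} (size 1)  {1} (size 1)  {2} (size 1)  {3} (size 1)
  chi_0          1             1             1             1           
  chi_1          1             I             -1            -I          
  chi_2          1             -1            1             -1          
  chi_3          1             -I            -1            I           

Spot check: chi_0(1) = zeta_4^(0*1) = zeta_4^0 = 1.

Proof sketch: Z/4Z is abelian, so all 4 irreducible complex representations are 1-dimensional. They are given by chi_k(m) = zeta_4^(k*m) for k = 0,...,3. Row orthogonality: sum_m chi_k(m) conj(chi_l(m)) = 4 * [k = l].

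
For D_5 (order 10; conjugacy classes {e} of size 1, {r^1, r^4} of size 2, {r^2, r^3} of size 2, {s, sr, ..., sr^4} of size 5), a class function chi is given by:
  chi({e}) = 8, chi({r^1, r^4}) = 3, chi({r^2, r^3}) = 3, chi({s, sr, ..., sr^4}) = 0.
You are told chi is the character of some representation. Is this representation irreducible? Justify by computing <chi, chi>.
Not irreducible (reducible): <chi, chi> = 10 > 1.

Argument: <chi, chi> = (1/|G|) sum_C |C| * |chi(C)|^2 = (1/10)[1*|8|^2 + 2*|3|^2 + 2*|3|^2 + 5*|0|^2]
  = (1/10)[(64) + (18) + (18) + (0)] = 100/10 = 10.
A character is irreducible iff <chi, chi> = 1, so this representation is reducible.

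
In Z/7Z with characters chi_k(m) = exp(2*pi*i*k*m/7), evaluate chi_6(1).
chi_6(1) = zeta_7^6 = exp(-2*I*pi/7)

chi_6(1) = zeta_7^(6*1) = zeta_7^6. Since zeta_7^7 = 1, this equals zeta_7^6 = exp(2*pi*i*6/7) = exp(-2*I*pi/7).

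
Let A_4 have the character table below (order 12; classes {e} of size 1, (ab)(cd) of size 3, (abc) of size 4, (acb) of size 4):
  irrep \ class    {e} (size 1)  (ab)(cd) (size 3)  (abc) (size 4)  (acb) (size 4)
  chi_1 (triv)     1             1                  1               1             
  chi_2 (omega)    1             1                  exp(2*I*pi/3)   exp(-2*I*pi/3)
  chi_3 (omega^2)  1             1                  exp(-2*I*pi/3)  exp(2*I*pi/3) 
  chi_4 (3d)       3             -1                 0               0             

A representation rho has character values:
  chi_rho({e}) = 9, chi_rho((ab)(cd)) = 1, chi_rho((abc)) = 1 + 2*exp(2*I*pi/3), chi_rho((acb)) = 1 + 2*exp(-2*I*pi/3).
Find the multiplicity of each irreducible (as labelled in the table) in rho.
Multiplicities: chi_1: 1, chi_2: 2, chi_3: 0, chi_4: 2.

Proof sketch: Use <chi_rho, chi> = (1/|G|) sum_C |C| * chi_rho(C) * conj(chi(C)) with |G| = 12 for each irreducible chi in the table:
  <chi_rho, chi_1> = (1/12)[1*(9)*conj(1) + 3*(1)*conj(1) + 4*(1 + 2*exp(2*I*pi/3))*conj(1) + 4*(1 + 2*exp(-2*I*pi/3))*conj(1)]
      = (1/12)[(9) + (3) + (4 + 8*exp(2*I*pi/3)) + (4 + 8*exp(-2*I*pi/3))] = 12/12 = 1
  <chi_rho, chi_2> = (1/12)[1*(9)*conj(1) + 3*(1)*conj(1) + 4*(1 + 2*exp(2*I*pi/3))*conj(exp(2*I*pi/3)) + 4*(1 + 2*exp(-2*I*pi/3))*conj(exp(-2*I*pi/3))]
      = (1/12)[(9) + (3) + (8 + 4*exp(-2*I*pi/3)) + (8 + 4*exp(2*I*pi/3))] = 24/12 = 2
  <chi_rho, chi_3> = (1/12)[1*(9)*conj(1) + 3*(1)*conj(1) + 4*(1 + 2*exp(2*I*pi/3))*conj(exp(-2*I*pi/3)) + 4*(1 + 2*exp(-2*I*pi/3))*conj(exp(2*I*pi/3))]
      = (1/12)[(9) + (3) + (8*exp(-2*I*pi/3) + 4*exp(2*I*pi/3)) + (4*exp(-2*I*pi/3) + 8*exp(2*I*pi/3))] = 0/12 = 0
  <chi_rho, chi_4> = (1/12)[1*(9)*conj(3) + 3*(1)*conj(-1) + 4*(1 + 2*exp(2*I*pi/3))*conj(0) + 4*(1 + 2*exp(-2*I*pi/3))*conj(0)]
      = (1/12)[(27) + (-3) + (0) + (0)] = 24/12 = 2
(Exp terms are combined using exp(i*s)*conj(exp(i*t)) = exp(i*(s-t)), and sums of them are collapsed using the identity that for every m > 1 the m distinct m-th roots of unity sum to 0, e.g. 1 + exp(2*I*pi/3) + exp(-2*I*pi/3) = 0.)
Dimension check: dim(rho) = sum (mult * dim) = 1*1 + 2*1 + 0*1 + 2*3 = 9 = chi_rho(e) = 9.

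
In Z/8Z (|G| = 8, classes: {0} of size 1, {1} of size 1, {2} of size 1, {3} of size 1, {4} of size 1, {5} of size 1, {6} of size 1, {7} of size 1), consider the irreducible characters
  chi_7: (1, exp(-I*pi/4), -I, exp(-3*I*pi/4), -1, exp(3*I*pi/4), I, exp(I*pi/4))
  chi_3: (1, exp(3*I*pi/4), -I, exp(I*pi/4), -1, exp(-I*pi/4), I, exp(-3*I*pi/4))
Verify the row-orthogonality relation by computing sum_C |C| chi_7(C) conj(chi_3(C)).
Sum = 0; so <chi_7, chi_3> = 0 (distinct irreducibles are orthogonal).

Reasoning: Compute term by term over conjugacy classes (|C| * chi_7(C) * conj(chi_3(C))):
  1*(1)*conj(1) + 1*(exp(-I*pi/4))*conj(exp(3*I*pi/4)) + 1*(-I)*conj(-I) + 1*(exp(-3*I*pi/4))*conj(exp(I*pi/4)) + 1*(-1)*conj(-1) + 1*(exp(3*I*pi/4))*conj(exp(-I*pi/4)) + 1*(I)*conj(I) + 1*(exp(I*pi/4))*conj(exp(-3*I*pi/4))
  = (1) + (-1) + (1) + (-1) + (1) + (-1) + (1) + (-1)
  = 0.
(Exp terms are combined using exp(i*s)*conj(exp(i*t)) = exp(i*(s-t)), and sums of them are collapsed using the identity that for every m > 1 the m distinct m-th roots of unity sum to 0, e.g. 1 + exp(2*I*pi/3) + exp(-2*I*pi/3) = 0.)
Dividing by |G| = 8 gives 0/8 = 0, matching the row-orthogonality relation <chi_7, chi_3> = [chi_7 = chi_3].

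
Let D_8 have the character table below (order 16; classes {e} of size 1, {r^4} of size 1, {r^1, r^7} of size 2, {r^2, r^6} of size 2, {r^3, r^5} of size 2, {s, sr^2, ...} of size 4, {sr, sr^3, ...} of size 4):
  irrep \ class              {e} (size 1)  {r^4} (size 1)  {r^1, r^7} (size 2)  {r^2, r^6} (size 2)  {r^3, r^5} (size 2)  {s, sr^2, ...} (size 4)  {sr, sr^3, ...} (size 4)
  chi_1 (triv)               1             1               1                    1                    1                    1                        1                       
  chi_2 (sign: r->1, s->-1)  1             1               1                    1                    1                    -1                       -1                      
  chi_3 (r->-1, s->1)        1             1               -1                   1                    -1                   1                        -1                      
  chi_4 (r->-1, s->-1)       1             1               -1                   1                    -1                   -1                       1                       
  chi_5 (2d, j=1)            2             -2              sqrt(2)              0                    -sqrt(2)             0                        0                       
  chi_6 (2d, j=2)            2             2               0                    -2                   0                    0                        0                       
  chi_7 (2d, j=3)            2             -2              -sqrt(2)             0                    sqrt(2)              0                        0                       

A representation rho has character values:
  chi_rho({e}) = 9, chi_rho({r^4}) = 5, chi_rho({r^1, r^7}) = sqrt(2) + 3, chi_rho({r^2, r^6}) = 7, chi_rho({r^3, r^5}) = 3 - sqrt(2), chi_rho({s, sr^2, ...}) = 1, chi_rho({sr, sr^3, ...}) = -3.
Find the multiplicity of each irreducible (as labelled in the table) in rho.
Multiplicities: chi_1: 2, chi_2: 3, chi_3: 2, chi_4: 0, chi_5: 1, chi_6: 0, chi_7: 0.

Explanation: Use <chi_rho, chi> = (1/|G|) sum_C |C| * chi_rho(C) * conj(chi(C)) with |G| = 16 for each irreducible chi in the table:
  <chi_rho, chi_1> = (1/16)[1*(9)*conj(1) + 1*(5)*conj(1) + 2*(sqrt(2) + 3)*conj(1) + 2*(7)*conj(1) + 2*(3 - sqrt(2))*conj(1) + 4*(1)*conj(1) + 4*(-3)*conj(1)]
      = (1/16)[(9) + (5) + (2*sqrt(2) + 6) + (14) + (6 - 2*sqrt(2)) + (4) + (-12)] = 32/16 = 2
  <chi_rho, chi_2> = (1/16)[1*(9)*conj(1) + 1*(5)*conj(1) + 2*(sqrt(2) + 3)*conj(1) + 2*(7)*conj(1) + 2*(3 - sqrt(2))*conj(1) + 4*(1)*conj(-1) + 4*(-3)*conj(-1)]
      = (1/16)[(9) + (5) + (2*sqrt(2) + 6) + (14) + (6 - 2*sqrt(2)) + (-4) + (12)] = 48/16 = 3
  <chi_rho, chi_3> = (1/16)[1*(9)*conj(1) + 1*(5)*conj(1) + 2*(sqrt(2) + 3)*conj(-1) + 2*(7)*conj(1) + 2*(3 - sqrt(2))*conj(-1) + 4*(1)*conj(1) + 4*(-3)*conj(-1)]
      = (1/16)[(9) + (5) + (-6 - 2*sqrt(2)) + (14) + (-6 + 2*sqrt(2)) + (4) + (12)] = 32/16 = 2
  <chi_rho, chi_4> = (1/16)[1*(9)*conj(1) + 1*(5)*conj(1) + 2*(sqrt(2) + 3)*conj(-1) + 2*(7)*conj(1) + 2*(3 - sqrt(2))*conj(-1) + 4*(1)*conj(-1) + 4*(-3)*conj(1)]
      = (1/16)[(9) + (5) + (-6 - 2*sqrt(2)) + (14) + (-6 + 2*sqrt(2)) + (-4) + (-12)] = 0/16 = 0
  <chi_rho, chi_5> = (1/16)[1*(9)*conj(2) + 1*(5)*conj(-2) + 2*(sqrt(2) + 3)*conj(sqrt(2)) + 2*(7)*conj(0) + 2*(3 - sqrt(2))*conj(-sqrt(2)) + 4*(1)*conj(0) + 4*(-3)*conj(0)]
      = (1/16)[(18) + (-10) + (4 + 6*sqrt(2)) + (0) + (4 - 6*sqrt(2)) + (0) + (0)] = 16/16 = 1
  <chi_rho, chi_6> = (1/16)[1*(9)*conj(2) + 1*(5)*conj(2) + 2*(sqrt(2) + 3)*conj(0) + 2*(7)*conj(-2) + 2*(3 - sqrt(2))*conj(0) + 4*(1)*conj(0) + 4*(-3)*conj(0)]
      = (1/16)[(18) + (10) + (0) + (-28) + (0) + (0) + (0)] = 0/16 = 0
  <chi_rho, chi_7> = (1/16)[1*(9)*conj(2) + 1*(5)*conj(-2) + 2*(sqrt(2) + 3)*conj(-sqrt(2)) + 2*(7)*conj(0) + 2*(3 - sqrt(2))*conj(sqrt(2)) + 4*(1)*conj(0) + 4*(-3)*conj(0)]
      = (1/16)[(18) + (-10) + (-6*sqrt(2) - 4) + (0) + (-4 + 6*sqrt(2)) + (0) + (0)] = 0/16 = 0
Dimension check: dim(rho) = sum (mult * dim) = 2*1 + 3*1 + 2*1 + 0*1 + 1*2 + 0*2 + 0*2 = 9 = chi_rho(e) = 9.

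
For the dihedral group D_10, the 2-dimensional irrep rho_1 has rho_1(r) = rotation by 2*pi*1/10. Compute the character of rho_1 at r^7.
chi_{rho_1}(r^7) = 2*cos(2*pi*1*7/10) = 1/2 - sqrt(5)/2

Details: rho_1(r^7) is rotation by angle 2*pi*1*7/10, whose trace is 2*cos(2*pi*1*7/10) = 1/2 - sqrt(5)/2.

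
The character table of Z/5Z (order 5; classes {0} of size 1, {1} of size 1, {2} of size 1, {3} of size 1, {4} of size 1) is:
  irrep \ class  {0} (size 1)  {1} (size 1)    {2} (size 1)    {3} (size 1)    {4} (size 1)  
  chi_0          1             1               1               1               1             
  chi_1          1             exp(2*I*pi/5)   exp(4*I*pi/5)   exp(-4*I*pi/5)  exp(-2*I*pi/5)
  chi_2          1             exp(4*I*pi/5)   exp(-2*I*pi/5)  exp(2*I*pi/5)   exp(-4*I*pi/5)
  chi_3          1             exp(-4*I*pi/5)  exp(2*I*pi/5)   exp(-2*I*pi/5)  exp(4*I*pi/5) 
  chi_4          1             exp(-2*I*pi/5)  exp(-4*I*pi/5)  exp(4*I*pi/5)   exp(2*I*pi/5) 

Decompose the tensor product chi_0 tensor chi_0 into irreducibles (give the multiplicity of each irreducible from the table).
chi_0 tensor chi_0 = chi_0 (all other irreducibles have multiplicity 0).

Explanation: The character of a tensor product is the pointwise product (chi_0 * chi_0)(C) = chi_0(C) * chi_0(C):
  {0}: (1)*(1), {1}: (1)*(1), {2}: (1)*(1), {3}: (1)*(1), {4}: (1)*(1)
so (chi_0 * chi_0) takes values
  {0} -> 1, {1} -> 1, {2} -> 1, {3} -> 1, {4} -> 1.
Now take the inner product of this character with each irreducible chi from the table, <chi_0*chi_0, chi> = (1/5) sum_C |C| (chi_0*chi_0)(C) conj(chi(C)):
  <chi_0*chi_0, chi_0> = (1/5)[1*(1)*conj(1) + 1*(1)*conj(1) + 1*(1)*conj(1) + 1*(1)*conj(1) + 1*(1)*conj(1)]
      = (1/5)[(1) + (1) + (1) + (1) + (1)] = 5/5 = 1
  <chi_0*chi_0, chi_1> = (1/5)[1*(1)*conj(1) + 1*(1)*conj(exp(2*I*pi/5)) + 1*(1)*conj(exp(4*I*pi/5)) + 1*(1)*conj(exp(-4*I*pi/5)) + 1*(1)*conj(exp(-2*I*pi/5))]
      = (1/5)[(1) + (exp(-2*I*pi/5)) + (exp(-4*I*pi/5)) + (exp(4*I*pi/5)) + (exp(2*I*pi/5))] = 0/5 = 0
  <chi_0*chi_0, chi_2> = (1/5)[1*(1)*conj(1) + 1*(1)*conj(exp(4*I*pi/5)) + 1*(1)*conj(exp(-2*I*pi/5)) + 1*(1)*conj(exp(2*I*pi/5)) + 1*(1)*conj(exp(-4*I*pi/5))]
      = (1/5)[(1) + (exp(-4*I*pi/5)) + (exp(2*I*pi/5)) + (exp(-2*I*pi/5)) + (exp(4*I*pi/5))] = 0/5 = 0
  <chi_0*chi_0, chi_3> = (1/5)[1*(1)*conj(1) + 1*(1)*conj(exp(-4*I*pi/5)) + 1*(1)*conj(exp(2*I*pi/5)) + 1*(1)*conj(exp(-2*I*pi/5)) + 1*(1)*conj(exp(4*I*pi/5))]
      = (1/5)[(1) + (exp(4*I*pi/5)) + (exp(-2*I*pi/5)) + (exp(2*I*pi/5)) + (exp(-4*I*pi/5))] = 0/5 = 0
  <chi_0*chi_0, chi_4> = (1/5)[1*(1)*conj(1) + 1*(1)*conj(exp(-2*I*pi/5)) + 1*(1)*conj(exp(-4*I*pi/5)) + 1*(1)*conj(exp(4*I*pi/5)) + 1*(1)*conj(exp(2*I*pi/5))]
      = (1/5)[(1) + (exp(2*I*pi/5)) + (exp(4*I*pi/5)) + (exp(-4*I*pi/5)) + (exp(-2*I*pi/5))] = 0/5 = 0
(Exp terms are combined using exp(i*s)*conj(exp(i*t)) = exp(i*(s-t)), and sums of them are collapsed using the identity that for every m > 1 the m distinct m-th roots of unity sum to 0, e.g. 1 + exp(2*I*pi/3) + exp(-2*I*pi/3) = 0.)
Hence the multiplicities are chi_0: 1. Dimension check: dim(chi_0)*dim(chi_0) = 1*1 = 1 and sum (mult * dim) = 1*1 = 1.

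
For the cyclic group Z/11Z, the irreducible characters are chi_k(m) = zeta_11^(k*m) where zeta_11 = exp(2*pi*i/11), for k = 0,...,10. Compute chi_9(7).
chi_9(7) = zeta_11^63 = exp(-6*I*pi/11)

Working: chi_9(7) = zeta_11^(9*7) = zeta_11^63. Since zeta_11^11 = 1, this equals zeta_11^8 = exp(2*pi*i*8/11) = exp(-6*I*pi/11).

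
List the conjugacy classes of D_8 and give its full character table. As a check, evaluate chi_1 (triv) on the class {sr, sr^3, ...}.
Conjugacy classes: {e} of size 1, {r^4} of size 1, {r^1, r^7} of size 2, {r^2, r^6} of size 2, {r^3, r^5} of size 2, {s, sr^2, ...} of size 4, {sr, sr^3, ...} of size 4.
Character table:
  irrep \ class              {e} (size 1)  {r^4} (size 1)  {r^1, r^7} (size 2)  {r^2, r^6} (size 2)  {r^3, r^5} (size 2)  {s, sr^2, ...} (size 4)  {sr, sr^3, ...} (size 4)
  chi_1 (triv)               1             1               1                    1                    1                    1                        1                       
  chi_2 (sign: r->1, s->-1)  1             1               1                    1                    1                    -1                       -1                      
  chi_3 (r->-1, s->1)        1             1               -1                   1                    -1                   1                        -1                      
  chi_4 (r->-1, s->-1)       1             1               -1                   1                    -1                   -1                       1                       
  chi_5 (2d, j=1)            2             -2              sqrt(2)              0                    -sqrt(2)             0                        0                       
  chi_6 (2d, j=2)            2             2               0                    -2                   0                    0                        0                       
  chi_7 (2d, j=3)            2             -2              -sqrt(2)             0                    sqrt(2)              0                        0                       

Spot check: chi_1 (triv) on {sr, sr^3, ...} = 1.

Solution. D_8 has order 2*8 = 16 with 7 conjugacy classes, hence 7 irreducibles. Sum of squared dims 1 + 1 + 1 + 1 + 4 + 4 + 4 = 16 = |G|. Linear characters come from the abelianisation; the 2-dimensional irreps have character r^k -> 2*cos(2*pi*j*k/8), reflections -> 0.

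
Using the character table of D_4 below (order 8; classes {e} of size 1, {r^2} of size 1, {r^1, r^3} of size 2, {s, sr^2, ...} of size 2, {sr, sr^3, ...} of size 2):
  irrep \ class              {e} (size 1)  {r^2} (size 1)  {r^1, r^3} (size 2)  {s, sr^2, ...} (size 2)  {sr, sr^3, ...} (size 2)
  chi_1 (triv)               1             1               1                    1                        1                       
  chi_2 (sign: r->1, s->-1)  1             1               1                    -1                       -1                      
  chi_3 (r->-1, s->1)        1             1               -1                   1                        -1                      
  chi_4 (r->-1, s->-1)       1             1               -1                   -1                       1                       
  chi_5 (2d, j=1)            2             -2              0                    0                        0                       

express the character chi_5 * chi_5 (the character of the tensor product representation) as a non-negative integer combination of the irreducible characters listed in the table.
chi_5 tensor chi_5 = chi_1 + chi_2 + chi_3 + chi_4 (all other irreducibles have multiplicity 0).

Argument: The character of a tensor product is the pointwise product (chi_5 * chi_5)(C) = chi_5(C) * chi_5(C):
  {e}: (2)*(2), {r^2}: (-2)*(-2), {r^1, r^3}: (0)*(0), {s, sr^2, ...}: (0)*(0), {sr, sr^3, ...}: (0)*(0)
so (chi_5 * chi_5) takes values
  {e} -> 4, {r^2} -> 4, {r^1, r^3} -> 0, {s, sr^2, ...} -> 0, {sr, sr^3, ...} -> 0.
Now take the inner product of this character with each irreducible chi from the table, <chi_5*chi_5, chi> = (1/8) sum_C |C| (chi_5*chi_5)(C) conj(chi(C)):
  <chi_5*chi_5, chi_1> = (1/8)[1*(4)*conj(1) + 1*(4)*conj(1) + 2*(0)*conj(1) + 2*(0)*conj(1) + 2*(0)*conj(1)]
      = (1/8)[(4) + (4) + (0) + (0) + (0)] = 8/8 = 1
  <chi_5*chi_5, chi_2> = (1/8)[1*(4)*conj(1) + 1*(4)*conj(1) + 2*(0)*conj(1) + 2*(0)*conj(-1) + 2*(0)*conj(-1)]
      = (1/8)[(4) + (4) + (0) + (0) + (0)] = 8/8 = 1
  <chi_5*chi_5, chi_3> = (1/8)[1*(4)*conj(1) + 1*(4)*conj(1) + 2*(0)*conj(-1) + 2*(0)*conj(1) + 2*(0)*conj(-1)]
      = (1/8)[(4) + (4) + (0) + (0) + (0)] = 8/8 = 1
  <chi_5*chi_5, chi_4> = (1/8)[1*(4)*conj(1) + 1*(4)*conj(1) + 2*(0)*conj(-1) + 2*(0)*conj(-1) + 2*(0)*conj(1)]
      = (1/8)[(4) + (4) + (0) + (0) + (0)] = 8/8 = 1
  <chi_5*chi_5, chi_5> = (1/8)[1*(4)*conj(2) + 1*(4)*conj(-2) + 2*(0)*conj(0) + 2*(0)*conj(0) + 2*(0)*conj(0)]
      = (1/8)[(8) + (-8) + (0) + (0) + (0)] = 0/8 = 0
Hence the multiplicities are chi_1: 1, chi_2: 1, chi_3: 1, chi_4: 1. Dimension check: dim(chi_5)*dim(chi_5) = 2*2 = 4 and sum (mult * dim) = 1*1 + 1*1 + 1*1 + 1*1 = 4.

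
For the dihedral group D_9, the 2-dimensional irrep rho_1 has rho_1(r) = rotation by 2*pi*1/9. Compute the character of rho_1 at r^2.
chi_{rho_1}(r^2) = 2*cos(2*pi*1*2/9) = 2*cos(4*pi/9)

Why: rho_1(r^2) is rotation by angle 2*pi*1*2/9, whose trace is 2*cos(2*pi*1*2/9) = 2*cos(4*pi/9).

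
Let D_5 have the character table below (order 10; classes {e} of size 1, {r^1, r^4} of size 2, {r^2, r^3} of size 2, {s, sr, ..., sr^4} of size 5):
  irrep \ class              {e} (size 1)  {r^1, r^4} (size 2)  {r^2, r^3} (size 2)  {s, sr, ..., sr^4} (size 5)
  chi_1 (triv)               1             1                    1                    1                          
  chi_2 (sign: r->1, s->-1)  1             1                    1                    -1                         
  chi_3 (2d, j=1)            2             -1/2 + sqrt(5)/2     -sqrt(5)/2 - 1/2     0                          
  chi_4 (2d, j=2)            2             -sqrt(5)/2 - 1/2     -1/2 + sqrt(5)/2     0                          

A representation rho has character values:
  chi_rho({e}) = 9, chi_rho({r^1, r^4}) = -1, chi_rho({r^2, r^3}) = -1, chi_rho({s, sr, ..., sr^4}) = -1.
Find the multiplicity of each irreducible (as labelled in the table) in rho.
Multiplicities: chi_1: 0, chi_2: 1, chi_3: 2, chi_4: 2.

Use <chi_rho, chi> = (1/|G|) sum_C |C| * chi_rho(C) * conj(chi(C)) with |G| = 10 for each irreducible chi in the table:
  <chi_rho, chi_1> = (1/10)[1*(9)*conj(1) + 2*(-1)*conj(1) + 2*(-1)*conj(1) + 5*(-1)*conj(1)]
      = (1/10)[(9) + (-2) + (-2) + (-5)] = 0/10 = 0
  <chi_rho, chi_2> = (1/10)[1*(9)*conj(1) + 2*(-1)*conj(1) + 2*(-1)*conj(1) + 5*(-1)*conj(-1)]
      = (1/10)[(9) + (-2) + (-2) + (5)] = 10/10 = 1
  <chi_rho, chi_3> = (1/10)[1*(9)*conj(2) + 2*(-1)*conj(-1/2 + sqrt(5)/2) + 2*(-1)*conj(-sqrt(5)/2 - 1/2) + 5*(-1)*conj(0)]
      = (1/10)[(18) + (1 - sqrt(5)) + (1 + sqrt(5)) + (0)] = 20/10 = 2
  <chi_rho, chi_4> = (1/10)[1*(9)*conj(2) + 2*(-1)*conj(-sqrt(5)/2 - 1/2) + 2*(-1)*conj(-1/2 + sqrt(5)/2) + 5*(-1)*conj(0)]
      = (1/10)[(18) + (1 + sqrt(5)) + (1 - sqrt(5)) + (0)] = 20/10 = 2
Dimension check: dim(rho) = sum (mult * dim) = 0*1 + 1*1 + 2*2 + 2*2 = 9 = chi_rho(e) = 9.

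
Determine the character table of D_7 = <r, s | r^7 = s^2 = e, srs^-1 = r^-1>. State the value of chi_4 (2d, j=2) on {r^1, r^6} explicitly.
Conjugacy classes: {e} of size 1, {r^1, r^6} of size 2, {r^2, r^5} of size 2, {r^3, r^4} of size 2, {s, sr, ..., sr^6} of size 7.
Character table:
  irrep \ class              {e} (size 1)  {r^1, r^6} (size 2)  {r^2, r^5} (size 2)  {r^3, r^4} (size 2)  {s, sr, ..., sr^6} (size 7)
  chi_1 (triv)               1             1                    1                    1                    1                          
  chi_2 (sign: r->1, s->-1)  1             1                    1                    1                    -1                         
  chi_3 (2d, j=1)            2             2*cos(2*pi/7)        -2*cos(3*pi/7)       -2*cos(pi/7)         0                          
  chi_4 (2d, j=2)            2             -2*cos(3*pi/7)       -2*cos(pi/7)         2*cos(2*pi/7)        0                          
  chi_5 (2d, j=3)            2             -2*cos(pi/7)         2*cos(2*pi/7)        -2*cos(3*pi/7)       0                          

Spot check: chi_4 (2d, j=2) on {r^1, r^6} = -2*cos(3*pi/7).

Details: D_7 has order 2*7 = 14 with 5 conjugacy classes, hence 5 irreducibles. Sum of squared dims 1 + 1 + 4 + 4 + 4 = 14 = |G|. Linear characters come from the abelianisation; the 2-dimensional irreps have character r^k -> 2*cos(2*pi*j*k/7), reflections -> 0.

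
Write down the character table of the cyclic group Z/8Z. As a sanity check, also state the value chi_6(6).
Character table of Z/8Z (irreps indexed chi_0,...,chi_7 with chi_k(m) = zeta_8^(k*m), zeta_8 = exp(2*pi*i/8)):
  irrep \ class  {0} (size 1)  {1} (size 1)    {2} (size 1)  {3} (size 1)    {4} (size 1)  {5} (size 1)    {6} (size 1)  {7} (size 1)  
  chi_0          1             1               1             1               1             1               1             1             
  chi_1          1             exp(I*pi/4)     I             exp(3*I*pi/4)   -1            exp(-3*I*pi/4)  -I            exp(-I*pi/4)  
  chi_2          1             I               -1            -I              1             I               -1            -I            
  chi_3          1             exp(3*I*pi/4)   -I            exp(I*pi/4)     -1            exp(-I*pi/4)    I             exp(-3*I*pi/4)
  chi_4          1             -1              1             -1              1             -1              1             -1            
  chi_5          1             exp(-3*I*pi/4)  I             exp(-I*pi/4)    -1            exp(I*pi/4)     -I            exp(3*I*pi/4) 
  chi_6          1             -I              -1            I               1             -I              -1            I             
  chi_7          1             exp(-I*pi/4)    -I            exp(-3*I*pi/4)  -1            exp(3*I*pi/4)   I             exp(I*pi/4)   

Spot check: chi_6(6) = zeta_8^(6*6) = zeta_8^36 = -1.

Details: Z/8Z is abelian, so all 8 irreducible complex representations are 1-dimensional. They are given by chi_k(m) = zeta_8^(k*m) for k = 0,...,7. Row orthogonality: sum_m chi_k(m) conj(chi_l(m)) = 8 * [k = l].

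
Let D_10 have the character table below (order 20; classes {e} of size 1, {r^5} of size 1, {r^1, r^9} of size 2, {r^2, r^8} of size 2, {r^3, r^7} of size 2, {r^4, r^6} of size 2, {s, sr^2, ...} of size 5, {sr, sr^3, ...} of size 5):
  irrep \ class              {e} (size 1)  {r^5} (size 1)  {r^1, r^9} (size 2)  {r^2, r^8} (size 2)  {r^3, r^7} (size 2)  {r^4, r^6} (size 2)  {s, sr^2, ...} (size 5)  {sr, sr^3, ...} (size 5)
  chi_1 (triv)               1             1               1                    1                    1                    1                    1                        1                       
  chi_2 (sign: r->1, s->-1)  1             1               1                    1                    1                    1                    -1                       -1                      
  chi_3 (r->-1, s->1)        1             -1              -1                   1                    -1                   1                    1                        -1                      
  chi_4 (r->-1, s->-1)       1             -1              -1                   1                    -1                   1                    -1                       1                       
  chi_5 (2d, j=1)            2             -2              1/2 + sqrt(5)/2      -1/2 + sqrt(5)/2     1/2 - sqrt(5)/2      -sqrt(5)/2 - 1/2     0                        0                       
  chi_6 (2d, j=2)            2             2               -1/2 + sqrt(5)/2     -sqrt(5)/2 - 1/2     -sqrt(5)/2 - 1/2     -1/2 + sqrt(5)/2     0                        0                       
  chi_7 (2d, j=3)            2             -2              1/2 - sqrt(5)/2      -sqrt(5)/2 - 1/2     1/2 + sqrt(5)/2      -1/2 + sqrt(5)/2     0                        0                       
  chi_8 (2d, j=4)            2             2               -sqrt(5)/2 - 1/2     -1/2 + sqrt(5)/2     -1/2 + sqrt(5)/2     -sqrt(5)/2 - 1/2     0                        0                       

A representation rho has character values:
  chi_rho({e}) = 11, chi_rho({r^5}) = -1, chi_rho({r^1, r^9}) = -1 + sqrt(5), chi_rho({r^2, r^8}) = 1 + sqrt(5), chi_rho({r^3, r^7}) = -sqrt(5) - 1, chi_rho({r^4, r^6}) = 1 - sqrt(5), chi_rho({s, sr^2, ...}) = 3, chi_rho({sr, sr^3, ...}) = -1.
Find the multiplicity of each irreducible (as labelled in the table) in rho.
Multiplicities: chi_1: 1, chi_2: 0, chi_3: 2, chi_4: 0, chi_5: 2, chi_6: 1, chi_7: 0, chi_8: 1.

Working: Use <chi_rho, chi> = (1/|G|) sum_C |C| * chi_rho(C) * conj(chi(C)) with |G| = 20 for each irreducible chi in the table:
  <chi_rho, chi_1> = (1/20)[1*(11)*conj(1) + 1*(-1)*conj(1) + 2*(-1 + sqrt(5))*conj(1) + 2*(1 + sqrt(5))*conj(1) + 2*(-sqrt(5) - 1)*conj(1) + 2*(1 - sqrt(5))*conj(1) + 5*(3)*conj(1) + 5*(-1)*conj(1)]
      = (1/20)[(11) + (-1) + (-2 + 2*sqrt(5)) + (2 + 2*sqrt(5)) + (-2*sqrt(5) - 2) + (2 - 2*sqrt(5)) + (15) + (-5)] = 20/20 = 1
  <chi_rho, chi_2> = (1/20)[1*(11)*conj(1) + 1*(-1)*conj(1) + 2*(-1 + sqrt(5))*conj(1) + 2*(1 + sqrt(5))*conj(1) + 2*(-sqrt(5) - 1)*conj(1) + 2*(1 - sqrt(5))*conj(1) + 5*(3)*conj(-1) + 5*(-1)*conj(-1)]
      = (1/20)[(11) + (-1) + (-2 + 2*sqrt(5)) + (2 + 2*sqrt(5)) + (-2*sqrt(5) - 2) + (2 - 2*sqrt(5)) + (-15) + (5)] = 0/20 = 0
  <chi_rho, chi_3> = (1/20)[1*(11)*conj(1) + 1*(-1)*conj(-1) + 2*(-1 + sqrt(5))*conj(-1) + 2*(1 + sqrt(5))*conj(1) + 2*(-sqrt(5) - 1)*conj(-1) + 2*(1 - sqrt(5))*conj(1) + 5*(3)*conj(1) + 5*(-1)*conj(-1)]
      = (1/20)[(11) + (1) + (2 - 2*sqrt(5)) + (2 + 2*sqrt(5)) + (2 + 2*sqrt(5)) + (2 - 2*sqrt(5)) + (15) + (5)] = 40/20 = 2
  <chi_rho, chi_4> = (1/20)[1*(11)*conj(1) + 1*(-1)*conj(-1) + 2*(-1 + sqrt(5))*conj(-1) + 2*(1 + sqrt(5))*conj(1) + 2*(-sqrt(5) - 1)*conj(-1) + 2*(1 - sqrt(5))*conj(1) + 5*(3)*conj(-1) + 5*(-1)*conj(1)]
      = (1/20)[(11) + (1) + (2 - 2*sqrt(5)) + (2 + 2*sqrt(5)) + (2 + 2*sqrt(5)) + (2 - 2*sqrt(5)) + (-15) + (-5)] = 0/20 = 0
  <chi_rho, chi_5> = (1/20)[1*(11)*conj(2) + 1*(-1)*conj(-2) + 2*(-1 + sqrt(5))*conj(1/2 + sqrt(5)/2) + 2*(1 + sqrt(5))*conj(-1/2 + sqrt(5)/2) + 2*(-sqrt(5) - 1)*conj(1/2 - sqrt(5)/2) + 2*(1 - sqrt(5))*conj(-sqrt(5)/2 - 1/2) + 5*(3)*conj(0) + 5*(-1)*conj(0)]
      = (1/20)[(22) + (2) + (4) + (4) + (4) + (4) + (0) + (0)] = 40/20 = 2
  <chi_rho, chi_6> = (1/20)[1*(11)*conj(2) + 1*(-1)*conj(2) + 2*(-1 + sqrt(5))*conj(-1/2 + sqrt(5)/2) + 2*(1 + sqrt(5))*conj(-sqrt(5)/2 - 1/2) + 2*(-sqrt(5) - 1)*conj(-sqrt(5)/2 - 1/2) + 2*(1 - sqrt(5))*conj(-1/2 + sqrt(5)/2) + 5*(3)*conj(0) + 5*(-1)*conj(0)]
      = (1/20)[(22) + (-2) + (6 - 2*sqrt(5)) + (-6 - 2*sqrt(5)) + (2*sqrt(5) + 6) + (-6 + 2*sqrt(5)) + (0) + (0)] = 20/20 = 1
  <chi_rho, chi_7> = (1/20)[1*(11)*conj(2) + 1*(-1)*conj(-2) + 2*(-1 + sqrt(5))*conj(1/2 - sqrt(5)/2) + 2*(1 + sqrt(5))*conj(-sqrt(5)/2 - 1/2) + 2*(-sqrt(5) - 1)*conj(1/2 + sqrt(5)/2) + 2*(1 - sqrt(5))*conj(-1/2 + sqrt(5)/2) + 5*(3)*conj(0) + 5*(-1)*conj(0)]
      = (1/20)[(22) + (2) + (-6 + 2*sqrt(5)) + (-6 - 2*sqrt(5)) + (-6 - 2*sqrt(5)) + (-6 + 2*sqrt(5)) + (0) + (0)] = 0/20 = 0
  <chi_rho, chi_8> = (1/20)[1*(11)*conj(2) + 1*(-1)*conj(2) + 2*(-1 + sqrt(5))*conj(-sqrt(5)/2 - 1/2) + 2*(1 + sqrt(5))*conj(-1/2 + sqrt(5)/2) + 2*(-sqrt(5) - 1)*conj(-1/2 + sqrt(5)/2) + 2*(1 - sqrt(5))*conj(-sqrt(5)/2 - 1/2) + 5*(3)*conj(0) + 5*(-1)*conj(0)]
      = (1/20)[(22) + (-2) + (-4) + (4) + (-4) + (4) + (0) + (0)] = 20/20 = 1
Dimension check: dim(rho) = sum (mult * dim) = 1*1 + 0*1 + 2*1 + 0*1 + 2*2 + 1*2 + 0*2 + 1*2 = 11 = chi_rho(e) = 11.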